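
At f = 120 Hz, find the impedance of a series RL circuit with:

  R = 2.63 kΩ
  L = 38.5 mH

Step 1 — Angular frequency: ω = 2π·f = 2π·120 = 754 rad/s.
Step 2 — Component impedances:
  R: Z = R = 2630 Ω
  L: Z = jωL = j·754·0.0385 = 0 + j29.03 Ω
Step 3 — Series combination: Z_total = R + L = 2630 + j29.03 Ω = 2630∠0.6° Ω.

Z = 2630 + j29.03 Ω = 2630∠0.6° Ω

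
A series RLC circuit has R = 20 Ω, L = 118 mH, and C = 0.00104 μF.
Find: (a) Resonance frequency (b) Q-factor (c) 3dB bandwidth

Step 1 — Resonance condition Im(Z)=0 gives ω₀ = 1/√(LC).
Step 2 — ω₀ = 1/√(0.118·1.04e-09) = 9.027e+04 rad/s.
Step 3 — f₀ = ω₀/(2π) = 1.437e+04 Hz.
Step 4 — Series Q: Q = ω₀L/R = 9.027e+04·0.118/20 = 532.6.
Step 5 — 3dB bandwidth: Δω = ω₀/Q = 169.5 rad/s; BW = Δω/(2π) = 26.98 Hz.

(a) f₀ = 1.437e+04 Hz  (b) Q = 532.6  (c) BW = 26.98 Hz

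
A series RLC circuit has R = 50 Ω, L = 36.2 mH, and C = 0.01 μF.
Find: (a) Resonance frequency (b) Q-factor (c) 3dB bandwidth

Step 1 — Resonance condition Im(Z)=0 gives ω₀ = 1/√(LC).
Step 2 — ω₀ = 1/√(0.0362·1e-08) = 5.256e+04 rad/s.
Step 3 — f₀ = ω₀/(2π) = 8365 Hz.
Step 4 — Series Q: Q = ω₀L/R = 5.256e+04·0.0362/50 = 38.05.
Step 5 — 3dB bandwidth: Δω = ω₀/Q = 1381 rad/s; BW = Δω/(2π) = 219.8 Hz.

(a) f₀ = 8365 Hz  (b) Q = 38.05  (c) BW = 219.8 Hz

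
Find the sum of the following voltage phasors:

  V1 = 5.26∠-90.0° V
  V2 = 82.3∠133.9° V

Step 1 — Convert each phasor to rectangular form:
  V1 = 5.26·(cos(-90.0°) + j·sin(-90.0°)) = 0 - j5.26 V
  V2 = 82.3·(cos(133.9°) + j·sin(133.9°)) = -57.07 + j59.3 V
Step 2 — Sum components: V_total = -57.07 + j54.04 V.
Step 3 — Convert to polar: |V_total| = 78.59 V, ∠V_total = 136.6°.

V_total = 78.59∠136.6° V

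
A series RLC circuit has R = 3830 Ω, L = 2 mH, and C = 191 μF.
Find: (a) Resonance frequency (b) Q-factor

Step 1 — Resonance condition Im(Z)=0 gives ω₀ = 1/√(LC).
Step 2 — ω₀ = 1/√(0.002·0.000191) = 1618 rad/s.
Step 3 — f₀ = ω₀/(2π) = 257.5 Hz.
Step 4 — Series Q: Q = ω₀L/R = 1618·0.002/3830 = 0.0008449.

(a) f₀ = 257.5 Hz  (b) Q = 0.0008449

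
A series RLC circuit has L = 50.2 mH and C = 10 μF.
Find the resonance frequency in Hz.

Step 1 — Resonance condition Im(Z)=0 gives ω₀ = 1/√(LC).
Step 2 — ω₀ = 1/√(0.0502·1e-05) = 1411 rad/s.
Step 3 — f₀ = ω₀/(2π) = 224.6 Hz.

f₀ = 224.6 Hz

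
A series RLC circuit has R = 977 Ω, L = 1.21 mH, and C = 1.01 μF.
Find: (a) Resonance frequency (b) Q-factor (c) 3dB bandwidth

Step 1 — Resonance condition Im(Z)=0 gives ω₀ = 1/√(LC).
Step 2 — ω₀ = 1/√(0.00121·1.01e-06) = 2.861e+04 rad/s.
Step 3 — f₀ = ω₀/(2π) = 4553 Hz.
Step 4 — Series Q: Q = ω₀L/R = 2.861e+04·0.00121/977 = 0.03543.
Step 5 — 3dB bandwidth: Δω = ω₀/Q = 8.074e+05 rad/s; BW = Δω/(2π) = 1.285e+05 Hz.

(a) f₀ = 4553 Hz  (b) Q = 0.03543  (c) BW = 1.285e+05 Hz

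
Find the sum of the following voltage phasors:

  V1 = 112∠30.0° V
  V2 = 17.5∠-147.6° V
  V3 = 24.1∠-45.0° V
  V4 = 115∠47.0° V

Step 1 — Convert each phasor to rectangular form:
  V1 = 112·(cos(30.0°) + j·sin(30.0°)) = 96.99 + j56 V
  V2 = 17.5·(cos(-147.6°) + j·sin(-147.6°)) = -14.78 - j9.377 V
  V3 = 24.1·(cos(-45.0°) + j·sin(-45.0°)) = 17.04 - j17.04 V
  V4 = 115·(cos(47.0°) + j·sin(47.0°)) = 78.43 + j84.11 V
Step 2 — Sum components: V_total = 177.7 + j113.7 V.
Step 3 — Convert to polar: |V_total| = 210.9 V, ∠V_total = 32.6°.

V_total = 210.9∠32.6° V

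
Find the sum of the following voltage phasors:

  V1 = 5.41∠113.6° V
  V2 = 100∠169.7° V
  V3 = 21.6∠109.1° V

Step 1 — Convert each phasor to rectangular form:
  V1 = 5.41·(cos(113.6°) + j·sin(113.6°)) = -2.166 + j4.958 V
  V2 = 100·(cos(169.7°) + j·sin(169.7°)) = -98.39 + j17.88 V
  V3 = 21.6·(cos(109.1°) + j·sin(109.1°)) = -7.068 + j20.41 V
Step 2 — Sum components: V_total = -107.6 + j43.25 V.
Step 3 — Convert to polar: |V_total| = 116 V, ∠V_total = 158.1°.

V_total = 116∠158.1° V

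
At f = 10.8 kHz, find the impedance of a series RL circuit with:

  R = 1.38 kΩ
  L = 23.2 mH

Step 1 — Angular frequency: ω = 2π·f = 2π·1.08e+04 = 6.786e+04 rad/s.
Step 2 — Component impedances:
  R: Z = R = 1380 Ω
  L: Z = jωL = j·6.786e+04·0.0232 = 0 + j1574 Ω
Step 3 — Series combination: Z_total = R + L = 1380 + j1574 Ω = 2094∠48.8° Ω.

Z = 1380 + j1574 Ω = 2094∠48.8° Ω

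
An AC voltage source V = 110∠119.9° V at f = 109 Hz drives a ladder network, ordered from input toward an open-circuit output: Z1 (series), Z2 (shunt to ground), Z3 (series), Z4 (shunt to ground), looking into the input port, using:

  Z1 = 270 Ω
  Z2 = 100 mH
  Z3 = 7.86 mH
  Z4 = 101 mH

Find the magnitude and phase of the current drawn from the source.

Step 1 — Angular frequency: ω = 2π·f = 2π·109 = 684.9 rad/s.
Step 2 — Component impedances:
  Z1: Z = R = 270 Ω
  Z2: Z = jωL = j·684.9·0.1 = 0 + j68.49 Ω
  Z3: Z = jωL = j·684.9·0.00786 = 0 + j5.383 Ω
  Z4: Z = jωL = j·684.9·0.101 = 0 + j69.17 Ω
Step 3 — Ladder network (open output): work backward from the far end, alternating series and parallel combinations. Z_in = 270 + j35.7 Ω = 272.3∠7.5° Ω.
Step 4 — Source phasor: V = 110∠119.9° V = -54.83 + j95.36 V.
Step 5 — Ohm's law: I = V / Z_total = (-54.83 + j95.36) / (270 + j35.7) = -0.1537 + j0.3735 A.
Step 6 — Convert to polar: |I| = 0.4039 A, ∠I = 112.4°.

I = 0.4039∠112.4° A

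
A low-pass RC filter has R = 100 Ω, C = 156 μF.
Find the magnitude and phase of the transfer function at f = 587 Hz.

Step 1 — Angular frequency: ω = 2π·587 = 3688 rad/s.
Step 2 — Transfer function: H(jω) = 1/(1 + jωRC).
Step 3 — Denominator: 1 + jωRC = 1 + j·3688·100·0.000156 = 1 + j57.54.
Step 4 — H = 0.000302 - j0.01738.
Step 5 — Magnitude: |H| = 0.01738 (-35.2 dB); phase: φ = -89.0°.

|H| = 0.01738 (-35.2 dB), φ = -89.0°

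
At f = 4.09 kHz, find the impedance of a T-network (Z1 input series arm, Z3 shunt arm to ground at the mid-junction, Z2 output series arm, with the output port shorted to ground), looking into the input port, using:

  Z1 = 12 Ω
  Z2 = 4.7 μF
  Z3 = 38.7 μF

Step 1 — Angular frequency: ω = 2π·f = 2π·4090 = 2.57e+04 rad/s.
Step 2 — Component impedances:
  Z1: Z = R = 12 Ω
  Z2: Z = 1/(jωC) = -j/(ω·C) = 0 - j8.279 Ω
  Z3: Z = 1/(jωC) = -j/(ω·C) = 0 - j1.006 Ω
Step 3 — With the output port shorted to ground, the output series arm Z2 runs from the junction to ground; the shunt arm Z3 also runs from the junction to ground. They appear in parallel: Z3 || Z2 = 0 - j0.8966 Ω.
Step 4 — Series with input arm Z1: Z_in = Z1 + (Z3 || Z2) = 12 - j0.8966 Ω = 12.03∠-4.3° Ω.

Z = 12 - j0.8966 Ω = 12.03∠-4.3° Ω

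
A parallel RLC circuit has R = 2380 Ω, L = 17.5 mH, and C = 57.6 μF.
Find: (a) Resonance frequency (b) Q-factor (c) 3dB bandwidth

Step 1 — Resonance: ω₀ = 1/√(LC) = 1/√(0.0175·5.76e-05) = 996 rad/s.
Step 2 — f₀ = ω₀/(2π) = 158.5 Hz.
Step 3 — Parallel Q: Q = R/(ω₀L) = 2380/(996·0.0175) = 136.5.
Step 4 — Bandwidth: Δω = ω₀/Q = 7.295 rad/s; BW = Δω/(2π) = 1.161 Hz.

(a) f₀ = 158.5 Hz  (b) Q = 136.5  (c) BW = 1.161 Hz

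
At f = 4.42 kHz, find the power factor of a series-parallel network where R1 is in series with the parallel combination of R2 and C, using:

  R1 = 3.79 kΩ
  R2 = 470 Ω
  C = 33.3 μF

Step 1 — Angular frequency: ω = 2π·f = 2π·4420 = 2.777e+04 rad/s.
Step 2 — Component impedances:
  R1: Z = R = 3790 Ω
  R2: Z = R = 470 Ω
  C: Z = 1/(jωC) = -j/(ω·C) = 0 - j1.081 Ω
Step 3 — Parallel branch: R2 || C = 1/(1/R2 + 1/C) = 0.002488 - j1.081 Ω.
Step 4 — Series with R1: Z_total = R1 + (R2 || C) = 3790 - j1.081 Ω = 3790∠-0.0° Ω.
Step 5 — Power factor: PF = cos(φ) = Re(Z)/|Z| = 3790/3790 = 1.
Step 6 — Type: Im(Z) = -1.081 ⇒ leading (phase φ = -0.0°).

PF = 1 (leading, φ = -0.0°)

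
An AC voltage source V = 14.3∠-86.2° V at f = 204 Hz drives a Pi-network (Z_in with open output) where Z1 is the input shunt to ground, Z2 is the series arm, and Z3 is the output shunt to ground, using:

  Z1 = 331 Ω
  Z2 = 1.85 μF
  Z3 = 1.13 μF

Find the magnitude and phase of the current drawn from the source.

Step 1 — Angular frequency: ω = 2π·f = 2π·204 = 1282 rad/s.
Step 2 — Component impedances:
  Z1: Z = R = 331 Ω
  Z2: Z = 1/(jωC) = -j/(ω·C) = 0 - j421.7 Ω
  Z3: Z = 1/(jωC) = -j/(ω·C) = 0 - j690.4 Ω
Step 3 — With open output, the series arm Z2 and the output shunt Z3 appear in series to ground: Z2 + Z3 = 0 - j1112 Ω.
Step 4 — Parallel with input shunt Z1: Z_in = Z1 || (Z2 + Z3) = 304.1 - j90.5 Ω = 317.2∠-16.6° Ω.
Step 5 — Source phasor: V = 14.3∠-86.2° V = 0.9477 - j14.27 V.
Step 6 — Ohm's law: I = V / Z_total = (0.9477 - j14.27) / (304.1 - j90.5) = 0.01569 - j0.04226 A.
Step 7 — Convert to polar: |I| = 0.04508 A, ∠I = -69.6°.

I = 0.04508∠-69.6° A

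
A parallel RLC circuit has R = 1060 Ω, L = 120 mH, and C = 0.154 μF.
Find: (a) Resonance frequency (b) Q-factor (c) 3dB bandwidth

Step 1 — Resonance: ω₀ = 1/√(LC) = 1/√(0.12·1.54e-07) = 7356 rad/s.
Step 2 — f₀ = ω₀/(2π) = 1171 Hz.
Step 3 — Parallel Q: Q = R/(ω₀L) = 1060/(7356·0.12) = 1.201.
Step 4 — Bandwidth: Δω = ω₀/Q = 6126 rad/s; BW = Δω/(2π) = 975 Hz.

(a) f₀ = 1171 Hz  (b) Q = 1.201  (c) BW = 975 Hz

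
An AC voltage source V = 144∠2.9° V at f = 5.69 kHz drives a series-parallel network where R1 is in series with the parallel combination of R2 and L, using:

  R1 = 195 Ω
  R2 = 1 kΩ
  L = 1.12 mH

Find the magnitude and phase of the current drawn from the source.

Step 1 — Angular frequency: ω = 2π·f = 2π·5690 = 3.575e+04 rad/s.
Step 2 — Component impedances:
  R1: Z = R = 195 Ω
  R2: Z = R = 1000 Ω
  L: Z = jωL = j·3.575e+04·0.00112 = 0 + j40.04 Ω
Step 3 — Parallel branch: R2 || L = 1/(1/R2 + 1/L) = 1.601 + j39.98 Ω.
Step 4 — Series with R1: Z_total = R1 + (R2 || L) = 196.6 + j39.98 Ω = 200.6∠11.5° Ω.
Step 5 — Source phasor: V = 144∠2.9° V = 143.8 + j7.285 V.
Step 6 — Ohm's law: I = V / Z_total = (143.8 + j7.285) / (196.6 + j39.98) = 0.7097 - j0.1073 A.
Step 7 — Convert to polar: |I| = 0.7178 A, ∠I = -8.6°.

I = 0.7178∠-8.6° A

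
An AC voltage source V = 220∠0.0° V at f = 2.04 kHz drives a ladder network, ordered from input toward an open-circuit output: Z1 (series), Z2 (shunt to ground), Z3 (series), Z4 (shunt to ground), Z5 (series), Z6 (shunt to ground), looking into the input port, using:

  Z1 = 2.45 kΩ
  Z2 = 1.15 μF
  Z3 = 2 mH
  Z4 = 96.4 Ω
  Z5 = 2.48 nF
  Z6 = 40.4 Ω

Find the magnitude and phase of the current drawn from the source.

Step 1 — Angular frequency: ω = 2π·f = 2π·2040 = 1.282e+04 rad/s.
Step 2 — Component impedances:
  Z1: Z = R = 2450 Ω
  Z2: Z = 1/(jωC) = -j/(ω·C) = 0 - j67.84 Ω
  Z3: Z = jωL = j·1.282e+04·0.002 = 0 + j25.64 Ω
  Z4: Z = R = 96.4 Ω
  Z5: Z = 1/(jωC) = -j/(ω·C) = 0 - j3.146e+04 Ω
  Z6: Z = R = 40.4 Ω
Step 3 — Ladder network (open output): work backward from the far end, alternating series and parallel combinations. Z_in = 2490 - j50.22 Ω = 2490∠-1.2° Ω.
Step 4 — Source phasor: V = 220∠0.0° V = 220 V.
Step 5 — Ohm's law: I = V / Z_total = (220) / (2490 - j50.22) = 0.08832 + j0.001781 A.
Step 6 — Convert to polar: |I| = 0.08834 A, ∠I = 1.2°.

I = 0.08834∠1.2° A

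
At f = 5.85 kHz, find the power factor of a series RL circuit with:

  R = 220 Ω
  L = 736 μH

Step 1 — Angular frequency: ω = 2π·f = 2π·5850 = 3.676e+04 rad/s.
Step 2 — Component impedances:
  R: Z = R = 220 Ω
  L: Z = jωL = j·3.676e+04·0.000736 = 0 + j27.05 Ω
Step 3 — Series combination: Z_total = R + L = 220 + j27.05 Ω = 221.7∠7.0° Ω.
Step 4 — Power factor: PF = cos(φ) = Re(Z)/|Z| = 220/221.66 = 0.9925.
Step 5 — Type: Im(Z) = 27.05 ⇒ lagging (phase φ = 7.0°).

PF = 0.9925 (lagging, φ = 7.0°)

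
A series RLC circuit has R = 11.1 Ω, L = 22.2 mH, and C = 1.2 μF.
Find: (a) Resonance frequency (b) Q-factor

Step 1 — Resonance condition Im(Z)=0 gives ω₀ = 1/√(LC).
Step 2 — ω₀ = 1/√(0.0222·1.2e-06) = 6127 rad/s.
Step 3 — f₀ = ω₀/(2π) = 975.1 Hz.
Step 4 — Series Q: Q = ω₀L/R = 6127·0.0222/11.1 = 12.25.

(a) f₀ = 975.1 Hz  (b) Q = 12.25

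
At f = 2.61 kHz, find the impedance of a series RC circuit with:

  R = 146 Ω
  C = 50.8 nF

Step 1 — Angular frequency: ω = 2π·f = 2π·2610 = 1.64e+04 rad/s.
Step 2 — Component impedances:
  R: Z = R = 146 Ω
  C: Z = 1/(jωC) = -j/(ω·C) = 0 - j1200 Ω
Step 3 — Series combination: Z_total = R + C = 146 - j1200 Ω = 1209∠-83.1° Ω.

Z = 146 - j1200 Ω = 1209∠-83.1° Ω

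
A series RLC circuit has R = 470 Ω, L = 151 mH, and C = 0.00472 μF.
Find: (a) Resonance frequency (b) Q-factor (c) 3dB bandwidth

Step 1 — Resonance: ω₀ = 1/√(LC) = 1/√(0.151·4.72e-09) = 3.746e+04 rad/s.
Step 2 — f₀ = ω₀/(2π) = 5962 Hz.
Step 3 — Series Q: Q = ω₀L/R = 3.746e+04·0.151/470 = 12.03.
Step 4 — Bandwidth: Δω = ω₀/Q = 3113 rad/s; BW = Δω/(2π) = 495.4 Hz.

(a) f₀ = 5962 Hz  (b) Q = 12.03  (c) BW = 495.4 Hz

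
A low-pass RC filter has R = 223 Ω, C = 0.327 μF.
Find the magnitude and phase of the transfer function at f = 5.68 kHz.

Step 1 — Angular frequency: ω = 2π·5680 = 3.569e+04 rad/s.
Step 2 — Transfer function: H(jω) = 1/(1 + jωRC).
Step 3 — Denominator: 1 + jωRC = 1 + j·3.569e+04·223·3.27e-07 = 1 + j2.602.
Step 4 — H = 0.1287 - j0.3348.
Step 5 — Magnitude: |H| = 0.3587 (-8.9 dB); phase: φ = -69.0°.

|H| = 0.3587 (-8.9 dB), φ = -69.0°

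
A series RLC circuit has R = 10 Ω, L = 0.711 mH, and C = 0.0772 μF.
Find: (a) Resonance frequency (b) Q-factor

Step 1 — Resonance condition Im(Z)=0 gives ω₀ = 1/√(LC).
Step 2 — ω₀ = 1/√(0.000711·7.72e-08) = 1.35e+05 rad/s.
Step 3 — f₀ = ω₀/(2π) = 2.148e+04 Hz.
Step 4 — Series Q: Q = ω₀L/R = 1.35e+05·0.000711/10 = 9.597.

(a) f₀ = 2.148e+04 Hz  (b) Q = 9.597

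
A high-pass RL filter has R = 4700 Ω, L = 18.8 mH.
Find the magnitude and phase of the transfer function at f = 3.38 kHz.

Step 1 — Angular frequency: ω = 2π·3380 = 2.124e+04 rad/s.
Step 2 — Transfer function: H(jω) = jωL/(R + jωL).
Step 3 — Numerator jωL = j·399.3; denominator R + jωL = 4700 + j399.3.
Step 4 — H = 0.007165 + j0.08434.
Step 5 — Magnitude: |H| = 0.08464 (-21.4 dB); phase: φ = 85.1°.

|H| = 0.08464 (-21.4 dB), φ = 85.1°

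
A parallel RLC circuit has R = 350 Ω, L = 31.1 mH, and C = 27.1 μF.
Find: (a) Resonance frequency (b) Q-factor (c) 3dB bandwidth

Step 1 — Resonance: ω₀ = 1/√(LC) = 1/√(0.0311·2.71e-05) = 1089 rad/s.
Step 2 — f₀ = ω₀/(2π) = 173.4 Hz.
Step 3 — Parallel Q: Q = R/(ω₀L) = 350/(1089·0.0311) = 10.33.
Step 4 — Bandwidth: Δω = ω₀/Q = 105.4 rad/s; BW = Δω/(2π) = 16.78 Hz.

(a) f₀ = 173.4 Hz  (b) Q = 10.33  (c) BW = 16.78 Hz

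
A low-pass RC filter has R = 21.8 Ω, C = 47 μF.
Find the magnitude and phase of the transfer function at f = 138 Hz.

Step 1 — Angular frequency: ω = 2π·138 = 867.1 rad/s.
Step 2 — Transfer function: H(jω) = 1/(1 + jωRC).
Step 3 — Denominator: 1 + jωRC = 1 + j·867.1·21.8·4.7e-05 = 1 + j0.8884.
Step 4 — H = 0.5589 - j0.4965.
Step 5 — Magnitude: |H| = 0.7476 (-2.5 dB); phase: φ = -41.6°.

|H| = 0.7476 (-2.5 dB), φ = -41.6°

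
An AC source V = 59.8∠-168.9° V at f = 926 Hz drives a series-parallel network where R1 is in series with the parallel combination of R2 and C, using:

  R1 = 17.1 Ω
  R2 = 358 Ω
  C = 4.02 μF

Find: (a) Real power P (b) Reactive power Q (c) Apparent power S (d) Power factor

Step 1 — Angular frequency: ω = 2π·f = 2π·926 = 5818 rad/s.
Step 2 — Component impedances:
  R1: Z = R = 17.1 Ω
  R2: Z = R = 358 Ω
  C: Z = 1/(jωC) = -j/(ω·C) = 0 - j42.75 Ω
Step 3 — Parallel branch: R2 || C = 1/(1/R2 + 1/C) = 5.034 - j42.15 Ω.
Step 4 — Series with R1: Z_total = R1 + (R2 || C) = 22.13 - j42.15 Ω = 47.61∠-62.3° Ω.
Step 5 — Source phasor: V = 59.8∠-168.9° V = -58.68 - j11.51 V.
Step 6 — Current: I = V / Z = -0.3589 - j1.204 A = 1.256∠-106.6° A.
Step 7 — Complex power: S = V·I* = 34.92 - j66.5 VA.
Step 8 — Real power: P = Re(S) = 34.92 W.
Step 9 — Reactive power: Q = Im(S) = -66.5 VAR.
Step 10 — Apparent power: |S| = 75.11 VA.
Step 11 — Power factor: PF = P/|S| = 0.4649 (leading).

(a) P = 34.92 W  (b) Q = -66.5 VAR  (c) S = 75.11 VA  (d) PF = 0.4649 (leading)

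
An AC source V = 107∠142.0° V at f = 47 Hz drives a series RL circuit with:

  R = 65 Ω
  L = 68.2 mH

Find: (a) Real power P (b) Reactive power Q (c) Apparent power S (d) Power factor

Step 1 — Angular frequency: ω = 2π·f = 2π·47 = 295.3 rad/s.
Step 2 — Component impedances:
  R: Z = R = 65 Ω
  L: Z = jωL = j·295.3·0.0682 = 0 + j20.14 Ω
Step 3 — Series combination: Z_total = R + L = 65 + j20.14 Ω = 68.05∠17.2° Ω.
Step 4 — Source phasor: V = 107∠142.0° V = -84.32 + j65.88 V.
Step 5 — Current: I = V / Z = -0.897 + j1.291 A = 1.572∠124.8° A.
Step 6 — Complex power: S = V·I* = 160.7 + j49.8 VA.
Step 7 — Real power: P = Re(S) = 160.7 W.
Step 8 — Reactive power: Q = Im(S) = 49.8 VAR.
Step 9 — Apparent power: |S| = 168.2 VA.
Step 10 — Power factor: PF = P/|S| = 0.9552 (lagging).

(a) P = 160.7 W  (b) Q = 49.8 VAR  (c) S = 168.2 VA  (d) PF = 0.9552 (lagging)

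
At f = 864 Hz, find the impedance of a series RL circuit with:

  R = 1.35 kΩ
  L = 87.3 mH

Step 1 — Angular frequency: ω = 2π·f = 2π·864 = 5429 rad/s.
Step 2 — Component impedances:
  R: Z = R = 1350 Ω
  L: Z = jωL = j·5429·0.0873 = 0 + j473.9 Ω
Step 3 — Series combination: Z_total = R + L = 1350 + j473.9 Ω = 1431∠19.3° Ω.

Z = 1350 + j473.9 Ω = 1431∠19.3° Ω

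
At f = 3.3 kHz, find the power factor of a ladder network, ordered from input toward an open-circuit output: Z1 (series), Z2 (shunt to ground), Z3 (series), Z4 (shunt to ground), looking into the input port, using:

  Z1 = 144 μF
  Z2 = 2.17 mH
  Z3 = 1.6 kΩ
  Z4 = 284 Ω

Step 1 — Angular frequency: ω = 2π·f = 2π·3300 = 2.073e+04 rad/s.
Step 2 — Component impedances:
  Z1: Z = 1/(jωC) = -j/(ω·C) = 0 - j0.3349 Ω
  Z2: Z = jωL = j·2.073e+04·0.00217 = 0 + j44.99 Ω
  Z3: Z = R = 1600 Ω
  Z4: Z = R = 284 Ω
Step 3 — Ladder network (open output): work backward from the far end, alternating series and parallel combinations. Z_in = 1.074 + j44.63 Ω = 44.65∠88.6° Ω.
Step 4 — Power factor: PF = cos(φ) = Re(Z)/|Z| = 1.074/44.65 = 0.02405.
Step 5 — Type: Im(Z) = 44.63 ⇒ lagging (phase φ = 88.6°).

PF = 0.02405 (lagging, φ = 88.6°)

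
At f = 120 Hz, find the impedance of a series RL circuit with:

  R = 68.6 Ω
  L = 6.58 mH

Step 1 — Angular frequency: ω = 2π·f = 2π·120 = 754 rad/s.
Step 2 — Component impedances:
  R: Z = R = 68.6 Ω
  L: Z = jωL = j·754·0.00658 = 0 + j4.961 Ω
Step 3 — Series combination: Z_total = R + L = 68.6 + j4.961 Ω = 68.78∠4.1° Ω.

Z = 68.6 + j4.961 Ω = 68.78∠4.1° Ω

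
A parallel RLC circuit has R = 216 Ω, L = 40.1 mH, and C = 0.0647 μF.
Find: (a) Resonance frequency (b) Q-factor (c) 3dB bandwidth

Step 1 — Resonance: ω₀ = 1/√(LC) = 1/√(0.0401·6.47e-08) = 1.963e+04 rad/s.
Step 2 — f₀ = ω₀/(2π) = 3125 Hz.
Step 3 — Parallel Q: Q = R/(ω₀L) = 216/(1.963e+04·0.0401) = 0.2744.
Step 4 — Bandwidth: Δω = ω₀/Q = 7.156e+04 rad/s; BW = Δω/(2π) = 1.139e+04 Hz.

(a) f₀ = 3125 Hz  (b) Q = 0.2744  (c) BW = 1.139e+04 Hz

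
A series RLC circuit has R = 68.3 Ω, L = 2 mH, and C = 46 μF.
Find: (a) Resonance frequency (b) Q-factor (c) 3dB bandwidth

Step 1 — Resonance: ω₀ = 1/√(LC) = 1/√(0.002·4.6e-05) = 3297 rad/s.
Step 2 — f₀ = ω₀/(2π) = 524.7 Hz.
Step 3 — Series Q: Q = ω₀L/R = 3297·0.002/68.3 = 0.09654.
Step 4 — Bandwidth: Δω = ω₀/Q = 3.415e+04 rad/s; BW = Δω/(2π) = 5435 Hz.

(a) f₀ = 524.7 Hz  (b) Q = 0.09654  (c) BW = 5435 Hz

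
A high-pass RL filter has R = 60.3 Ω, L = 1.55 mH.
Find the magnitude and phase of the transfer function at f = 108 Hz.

Step 1 — Angular frequency: ω = 2π·108 = 678.6 rad/s.
Step 2 — Transfer function: H(jω) = jωL/(R + jωL).
Step 3 — Numerator jωL = j·1.052; denominator R + jωL = 60.3 + j1.052.
Step 4 — H = 0.0003042 + j0.01744.
Step 5 — Magnitude: |H| = 0.01744 (-35.2 dB); phase: φ = 89.0°.

|H| = 0.01744 (-35.2 dB), φ = 89.0°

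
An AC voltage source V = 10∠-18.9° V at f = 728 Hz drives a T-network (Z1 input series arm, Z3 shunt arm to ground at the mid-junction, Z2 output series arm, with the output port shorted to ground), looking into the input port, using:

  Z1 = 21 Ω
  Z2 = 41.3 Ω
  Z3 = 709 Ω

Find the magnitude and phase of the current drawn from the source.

Step 1 — Angular frequency: ω = 2π·f = 2π·728 = 4574 rad/s.
Step 2 — Component impedances:
  Z1: Z = R = 21 Ω
  Z2: Z = R = 41.3 Ω
  Z3: Z = R = 709 Ω
Step 3 — With the output port shorted to ground, the output series arm Z2 runs from the junction to ground; the shunt arm Z3 also runs from the junction to ground. They appear in parallel: Z3 || Z2 = 39.03 Ω.
Step 4 — Series with input arm Z1: Z_in = Z1 + (Z3 || Z2) = 60.03 Ω = 60.03∠0.0° Ω.
Step 5 — Source phasor: V = 10∠-18.9° V = 9.461 - j3.239 V.
Step 6 — Ohm's law: I = V / Z_total = (9.461 - j3.239) / (60.03) = 0.1576 - j0.05396 A.
Step 7 — Convert to polar: |I| = 0.1666 A, ∠I = -18.9°.

I = 0.1666∠-18.9° A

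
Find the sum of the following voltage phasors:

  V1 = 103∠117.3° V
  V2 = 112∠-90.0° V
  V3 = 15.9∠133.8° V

Step 1 — Convert each phasor to rectangular form:
  V1 = 103·(cos(117.3°) + j·sin(117.3°)) = -47.24 + j91.53 V
  V2 = 112·(cos(-90.0°) + j·sin(-90.0°)) = 0 - j112 V
  V3 = 15.9·(cos(133.8°) + j·sin(133.8°)) = -11.01 + j11.48 V
Step 2 — Sum components: V_total = -58.25 - j8.996 V.
Step 3 — Convert to polar: |V_total| = 58.94 V, ∠V_total = -171.2°.

V_total = 58.94∠-171.2° V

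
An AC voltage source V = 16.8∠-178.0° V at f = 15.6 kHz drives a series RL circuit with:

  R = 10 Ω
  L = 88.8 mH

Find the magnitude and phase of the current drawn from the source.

Step 1 — Angular frequency: ω = 2π·f = 2π·1.56e+04 = 9.802e+04 rad/s.
Step 2 — Component impedances:
  R: Z = R = 10 Ω
  L: Z = jωL = j·9.802e+04·0.0888 = 0 + j8704 Ω
Step 3 — Series combination: Z_total = R + L = 10 + j8704 Ω = 8704∠89.9° Ω.
Step 4 — Source phasor: V = 16.8∠-178.0° V = -16.79 - j0.5863 V.
Step 5 — Ohm's law: I = V / Z_total = (-16.79 - j0.5863) / (10 + j8704) = -6.958e-05 + j0.001929 A.
Step 6 — Convert to polar: |I| = 0.00193 A, ∠I = 92.1°.

I = 0.00193∠92.1° A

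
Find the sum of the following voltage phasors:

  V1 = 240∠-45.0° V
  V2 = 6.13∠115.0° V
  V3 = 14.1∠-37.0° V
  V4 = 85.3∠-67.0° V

Step 1 — Convert each phasor to rectangular form:
  V1 = 240·(cos(-45.0°) + j·sin(-45.0°)) = 169.7 - j169.7 V
  V2 = 6.13·(cos(115.0°) + j·sin(115.0°)) = -2.591 + j5.556 V
  V3 = 14.1·(cos(-37.0°) + j·sin(-37.0°)) = 11.26 - j8.486 V
  V4 = 85.3·(cos(-67.0°) + j·sin(-67.0°)) = 33.33 - j78.52 V
Step 2 — Sum components: V_total = 211.7 - j251.2 V.
Step 3 — Convert to polar: |V_total| = 328.5 V, ∠V_total = -49.9°.

V_total = 328.5∠-49.9° V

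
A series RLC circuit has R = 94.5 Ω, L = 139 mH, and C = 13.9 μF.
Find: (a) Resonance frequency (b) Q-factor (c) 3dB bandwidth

Step 1 — Resonance: ω₀ = 1/√(LC) = 1/√(0.139·1.39e-05) = 719.4 rad/s.
Step 2 — f₀ = ω₀/(2π) = 114.5 Hz.
Step 3 — Series Q: Q = ω₀L/R = 719.4·0.139/94.5 = 1.058.
Step 4 — Bandwidth: Δω = ω₀/Q = 679.9 rad/s; BW = Δω/(2π) = 108.2 Hz.

(a) f₀ = 114.5 Hz  (b) Q = 1.058  (c) BW = 108.2 Hz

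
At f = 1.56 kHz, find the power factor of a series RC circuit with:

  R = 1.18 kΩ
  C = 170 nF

Step 1 — Angular frequency: ω = 2π·f = 2π·1560 = 9802 rad/s.
Step 2 — Component impedances:
  R: Z = R = 1180 Ω
  C: Z = 1/(jωC) = -j/(ω·C) = 0 - j600.1 Ω
Step 3 — Series combination: Z_total = R + C = 1180 - j600.1 Ω = 1324∠-27.0° Ω.
Step 4 — Power factor: PF = cos(φ) = Re(Z)/|Z| = 1180/1323.84 = 0.8913.
Step 5 — Type: Im(Z) = -600.1 ⇒ leading (phase φ = -27.0°).

PF = 0.8913 (leading, φ = -27.0°)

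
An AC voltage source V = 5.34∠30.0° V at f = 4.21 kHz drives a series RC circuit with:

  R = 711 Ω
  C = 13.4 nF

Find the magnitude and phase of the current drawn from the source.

Step 1 — Angular frequency: ω = 2π·f = 2π·4210 = 2.645e+04 rad/s.
Step 2 — Component impedances:
  R: Z = R = 711 Ω
  C: Z = 1/(jωC) = -j/(ω·C) = 0 - j2821 Ω
Step 3 — Series combination: Z_total = R + C = 711 - j2821 Ω = 2909∠-75.9° Ω.
Step 4 — Source phasor: V = 5.34∠30.0° V = 4.625 + j2.67 V.
Step 5 — Ohm's law: I = V / Z_total = (4.625 + j2.67) / (711 - j2821) = -0.0005014 + j0.001766 A.
Step 6 — Convert to polar: |I| = 0.001835 A, ∠I = 105.9°.

I = 0.001835∠105.9° A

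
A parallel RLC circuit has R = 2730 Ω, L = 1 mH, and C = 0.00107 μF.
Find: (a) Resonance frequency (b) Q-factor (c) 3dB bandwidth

Step 1 — Resonance: ω₀ = 1/√(LC) = 1/√(0.001·1.07e-09) = 9.667e+05 rad/s.
Step 2 — f₀ = ω₀/(2π) = 1.539e+05 Hz.
Step 3 — Parallel Q: Q = R/(ω₀L) = 2730/(9.667e+05·0.001) = 2.824.
Step 4 — Bandwidth: Δω = ω₀/Q = 3.423e+05 rad/s; BW = Δω/(2π) = 5.448e+04 Hz.

(a) f₀ = 1.539e+05 Hz  (b) Q = 2.824  (c) BW = 5.448e+04 Hz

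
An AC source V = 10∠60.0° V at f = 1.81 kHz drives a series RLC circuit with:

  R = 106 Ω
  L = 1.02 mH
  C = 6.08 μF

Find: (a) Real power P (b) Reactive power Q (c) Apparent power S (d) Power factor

Step 1 — Angular frequency: ω = 2π·f = 2π·1810 = 1.137e+04 rad/s.
Step 2 — Component impedances:
  R: Z = R = 106 Ω
  L: Z = jωL = j·1.137e+04·0.00102 = 0 + j11.6 Ω
  C: Z = 1/(jωC) = -j/(ω·C) = 0 - j14.46 Ω
Step 3 — Series combination: Z_total = R + L + C = 106 - j2.862 Ω = 106∠-1.5° Ω.
Step 4 — Source phasor: V = 10∠60.0° V = 5 + j8.66 V.
Step 5 — Current: I = V / Z = 0.04493 + j0.08291 A = 0.09431∠61.5° A.
Step 6 — Complex power: S = V·I* = 0.9427 - j0.02546 VA.
Step 7 — Real power: P = Re(S) = 0.9427 W.
Step 8 — Reactive power: Q = Im(S) = -0.02546 VAR.
Step 9 — Apparent power: |S| = 0.9431 VA.
Step 10 — Power factor: PF = P/|S| = 0.9996 (leading).

(a) P = 0.9427 W  (b) Q = -0.02546 VAR  (c) S = 0.9431 VA  (d) PF = 0.9996 (leading)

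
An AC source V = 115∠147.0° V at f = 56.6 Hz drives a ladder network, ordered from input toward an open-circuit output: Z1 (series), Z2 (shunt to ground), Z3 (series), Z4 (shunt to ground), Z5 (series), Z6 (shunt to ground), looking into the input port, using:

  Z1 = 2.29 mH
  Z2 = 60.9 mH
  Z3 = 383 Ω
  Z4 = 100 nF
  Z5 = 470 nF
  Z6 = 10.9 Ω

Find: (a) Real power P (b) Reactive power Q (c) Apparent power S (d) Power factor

Step 1 — Angular frequency: ω = 2π·f = 2π·56.6 = 355.6 rad/s.
Step 2 — Component impedances:
  Z1: Z = jωL = j·355.6·0.00229 = 0 + j0.8144 Ω
  Z2: Z = jωL = j·355.6·0.0609 = 0 + j21.66 Ω
  Z3: Z = R = 383 Ω
  Z4: Z = 1/(jωC) = -j/(ω·C) = 0 - j2.812e+04 Ω
  Z5: Z = 1/(jωC) = -j/(ω·C) = 0 - j5983 Ω
  Z6: Z = R = 10.9 Ω
Step 3 — Ladder network (open output): work backward from the far end, alternating series and parallel combinations. Z_in = 0.007544 + j22.57 Ω = 22.57∠90.0° Ω.
Step 4 — Source phasor: V = 115∠147.0° V = -96.45 + j62.63 V.
Step 5 — Current: I = V / Z = 2.774 + j4.275 A = 5.096∠57.0° A.
Step 6 — Complex power: S = V·I* = 0.1959 + j586 VA.
Step 7 — Real power: P = Re(S) = 0.1959 W.
Step 8 — Reactive power: Q = Im(S) = 586 VAR.
Step 9 — Apparent power: |S| = 586 VA.
Step 10 — Power factor: PF = P/|S| = 0.0003343 (lagging).

(a) P = 0.1959 W  (b) Q = 586 VAR  (c) S = 586 VA  (d) PF = 0.0003343 (lagging)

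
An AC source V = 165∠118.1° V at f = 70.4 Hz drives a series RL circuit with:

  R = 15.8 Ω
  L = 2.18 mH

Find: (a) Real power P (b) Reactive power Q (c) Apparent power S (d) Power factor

Step 1 — Angular frequency: ω = 2π·f = 2π·70.4 = 442.3 rad/s.
Step 2 — Component impedances:
  R: Z = R = 15.8 Ω
  L: Z = jωL = j·442.3·0.00218 = 0 + j0.9643 Ω
Step 3 — Series combination: Z_total = R + L = 15.8 + j0.9643 Ω = 15.83∠3.5° Ω.
Step 4 — Source phasor: V = 165∠118.1° V = -77.72 + j145.6 V.
Step 5 — Current: I = V / Z = -4.34 + j9.477 A = 10.42∠114.6° A.
Step 6 — Complex power: S = V·I* = 1717 + j104.8 VA.
Step 7 — Real power: P = Re(S) = 1717 W.
Step 8 — Reactive power: Q = Im(S) = 104.8 VAR.
Step 9 — Apparent power: |S| = 1720 VA.
Step 10 — Power factor: PF = P/|S| = 0.9981 (lagging).

(a) P = 1717 W  (b) Q = 104.8 VAR  (c) S = 1720 VA  (d) PF = 0.9981 (lagging)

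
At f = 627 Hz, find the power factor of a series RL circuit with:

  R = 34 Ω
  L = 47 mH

Step 1 — Angular frequency: ω = 2π·f = 2π·627 = 3940 rad/s.
Step 2 — Component impedances:
  R: Z = R = 34 Ω
  L: Z = jωL = j·3940·0.047 = 0 + j185.2 Ω
Step 3 — Series combination: Z_total = R + L = 34 + j185.2 Ω = 188.3∠79.6° Ω.
Step 4 — Power factor: PF = cos(φ) = Re(Z)/|Z| = 34/188.3 = 0.1806.
Step 5 — Type: Im(Z) = 185.2 ⇒ lagging (phase φ = 79.6°).

PF = 0.1806 (lagging, φ = 79.6°)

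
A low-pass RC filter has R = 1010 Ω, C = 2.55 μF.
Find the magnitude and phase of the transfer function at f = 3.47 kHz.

Step 1 — Angular frequency: ω = 2π·3470 = 2.18e+04 rad/s.
Step 2 — Transfer function: H(jω) = 1/(1 + jωRC).
Step 3 — Denominator: 1 + jωRC = 1 + j·2.18e+04·1010·2.55e-06 = 1 + j56.15.
Step 4 — H = 0.000317 - j0.0178.
Step 5 — Magnitude: |H| = 0.01781 (-35.0 dB); phase: φ = -89.0°.

|H| = 0.01781 (-35.0 dB), φ = -89.0°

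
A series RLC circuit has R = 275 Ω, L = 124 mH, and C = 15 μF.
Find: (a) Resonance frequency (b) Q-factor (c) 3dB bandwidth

Step 1 — Resonance: ω₀ = 1/√(LC) = 1/√(0.124·1.5e-05) = 733.2 rad/s.
Step 2 — f₀ = ω₀/(2π) = 116.7 Hz.
Step 3 — Series Q: Q = ω₀L/R = 733.2·0.124/275 = 0.3306.
Step 4 — Bandwidth: Δω = ω₀/Q = 2218 rad/s; BW = Δω/(2π) = 353 Hz.

(a) f₀ = 116.7 Hz  (b) Q = 0.3306  (c) BW = 353 Hz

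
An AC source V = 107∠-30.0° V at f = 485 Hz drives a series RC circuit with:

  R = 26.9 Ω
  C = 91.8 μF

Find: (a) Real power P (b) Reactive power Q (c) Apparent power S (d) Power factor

Step 1 — Angular frequency: ω = 2π·f = 2π·485 = 3047 rad/s.
Step 2 — Component impedances:
  R: Z = R = 26.9 Ω
  C: Z = 1/(jωC) = -j/(ω·C) = 0 - j3.575 Ω
Step 3 — Series combination: Z_total = R + C = 26.9 - j3.575 Ω = 27.14∠-7.6° Ω.
Step 4 — Source phasor: V = 107∠-30.0° V = 92.66 - j53.5 V.
Step 5 — Current: I = V / Z = 3.645 - j1.505 A = 3.943∠-22.4° A.
Step 6 — Complex power: S = V·I* = 418.2 - j55.58 VA.
Step 7 — Real power: P = Re(S) = 418.2 W.
Step 8 — Reactive power: Q = Im(S) = -55.58 VAR.
Step 9 — Apparent power: |S| = 421.9 VA.
Step 10 — Power factor: PF = P/|S| = 0.9913 (leading).

(a) P = 418.2 W  (b) Q = -55.58 VAR  (c) S = 421.9 VA  (d) PF = 0.9913 (leading)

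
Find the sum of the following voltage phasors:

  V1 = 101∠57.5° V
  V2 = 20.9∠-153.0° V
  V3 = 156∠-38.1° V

Step 1 — Convert each phasor to rectangular form:
  V1 = 101·(cos(57.5°) + j·sin(57.5°)) = 54.27 + j85.18 V
  V2 = 20.9·(cos(-153.0°) + j·sin(-153.0°)) = -18.62 - j9.488 V
  V3 = 156·(cos(-38.1°) + j·sin(-38.1°)) = 122.8 - j96.26 V
Step 2 — Sum components: V_total = 158.4 - j20.56 V.
Step 3 — Convert to polar: |V_total| = 159.7 V, ∠V_total = -7.4°.

V_total = 159.7∠-7.4° V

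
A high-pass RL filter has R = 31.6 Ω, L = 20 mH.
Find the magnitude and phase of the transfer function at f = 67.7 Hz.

Step 1 — Angular frequency: ω = 2π·67.7 = 425.4 rad/s.
Step 2 — Transfer function: H(jω) = jωL/(R + jωL).
Step 3 — Numerator jωL = j·8.507; denominator R + jωL = 31.6 + j8.507.
Step 4 — H = 0.06758 + j0.251.
Step 5 — Magnitude: |H| = 0.26 (-11.7 dB); phase: φ = 74.9°.

|H| = 0.26 (-11.7 dB), φ = 74.9°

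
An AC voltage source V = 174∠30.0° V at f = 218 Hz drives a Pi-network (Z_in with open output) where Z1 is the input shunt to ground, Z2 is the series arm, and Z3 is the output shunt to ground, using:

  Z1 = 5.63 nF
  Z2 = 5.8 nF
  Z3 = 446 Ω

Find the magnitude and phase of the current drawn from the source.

Step 1 — Angular frequency: ω = 2π·f = 2π·218 = 1370 rad/s.
Step 2 — Component impedances:
  Z1: Z = 1/(jωC) = -j/(ω·C) = 0 - j1.297e+05 Ω
  Z2: Z = 1/(jωC) = -j/(ω·C) = 0 - j1.259e+05 Ω
  Z3: Z = R = 446 Ω
Step 3 — With open output, the series arm Z2 and the output shunt Z3 appear in series to ground: Z2 + Z3 = 446 - j1.259e+05 Ω.
Step 4 — Parallel with input shunt Z1: Z_in = Z1 || (Z2 + Z3) = 114.8 - j6.387e+04 Ω = 6.387e+04∠-89.9° Ω.
Step 5 — Source phasor: V = 174∠30.0° V = 150.7 + j87 V.
Step 6 — Ohm's law: I = V / Z_total = (150.7 + j87) / (114.8 - j6.387e+04) = -0.001358 + j0.002362 A.
Step 7 — Convert to polar: |I| = 0.002724 A, ∠I = 119.9°.

I = 0.002724∠119.9° A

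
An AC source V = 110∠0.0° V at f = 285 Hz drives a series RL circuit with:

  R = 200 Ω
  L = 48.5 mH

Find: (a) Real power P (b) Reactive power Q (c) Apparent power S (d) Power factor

Step 1 — Angular frequency: ω = 2π·f = 2π·285 = 1791 rad/s.
Step 2 — Component impedances:
  R: Z = R = 200 Ω
  L: Z = jωL = j·1791·0.0485 = 0 + j86.85 Ω
Step 3 — Series combination: Z_total = R + L = 200 + j86.85 Ω = 218∠23.5° Ω.
Step 4 — Source phasor: V = 110∠0.0° V = 110 V.
Step 5 — Current: I = V / Z = 0.4627 - j0.2009 A = 0.5045∠-23.5° A.
Step 6 — Complex power: S = V·I* = 50.9 + j22.1 VA.
Step 7 — Real power: P = Re(S) = 50.9 W.
Step 8 — Reactive power: Q = Im(S) = 22.1 VAR.
Step 9 — Apparent power: |S| = 55.49 VA.
Step 10 — Power factor: PF = P/|S| = 0.9172 (lagging).

(a) P = 50.9 W  (b) Q = 22.1 VAR  (c) S = 55.49 VA  (d) PF = 0.9172 (lagging)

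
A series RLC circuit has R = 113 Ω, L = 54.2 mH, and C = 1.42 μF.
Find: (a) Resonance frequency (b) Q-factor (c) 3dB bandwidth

Step 1 — Resonance: ω₀ = 1/√(LC) = 1/√(0.0542·1.42e-06) = 3605 rad/s.
Step 2 — f₀ = ω₀/(2π) = 573.7 Hz.
Step 3 — Series Q: Q = ω₀L/R = 3605·0.0542/113 = 1.729.
Step 4 — Bandwidth: Δω = ω₀/Q = 2085 rad/s; BW = Δω/(2π) = 331.8 Hz.

(a) f₀ = 573.7 Hz  (b) Q = 1.729  (c) BW = 331.8 Hz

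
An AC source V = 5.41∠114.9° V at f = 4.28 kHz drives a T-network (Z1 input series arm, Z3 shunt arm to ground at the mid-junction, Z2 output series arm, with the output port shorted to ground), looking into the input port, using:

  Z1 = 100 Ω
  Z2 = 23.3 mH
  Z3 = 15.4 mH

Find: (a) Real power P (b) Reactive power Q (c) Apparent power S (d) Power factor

Step 1 — Angular frequency: ω = 2π·f = 2π·4280 = 2.689e+04 rad/s.
Step 2 — Component impedances:
  Z1: Z = R = 100 Ω
  Z2: Z = jωL = j·2.689e+04·0.0233 = 0 + j626.6 Ω
  Z3: Z = jωL = j·2.689e+04·0.0154 = 0 + j414.1 Ω
Step 3 — With the output port shorted to ground, the output series arm Z2 runs from the junction to ground; the shunt arm Z3 also runs from the junction to ground. They appear in parallel: Z3 || Z2 = 0 + j249.3 Ω.
Step 4 — Series with input arm Z1: Z_in = Z1 + (Z3 || Z2) = 100 + j249.3 Ω = 268.6∠68.1° Ω.
Step 5 — Source phasor: V = 5.41∠114.9° V = -2.278 + j4.907 V.
Step 6 — Current: I = V / Z = 0.0138 + j0.01467 A = 0.02014∠46.8° A.
Step 7 — Complex power: S = V·I* = 0.04055 + j0.1011 VA.
Step 8 — Real power: P = Re(S) = 0.04055 W.
Step 9 — Reactive power: Q = Im(S) = 0.1011 VAR.
Step 10 — Apparent power: |S| = 0.1089 VA.
Step 11 — Power factor: PF = P/|S| = 0.3722 (lagging).

(a) P = 0.04055 W  (b) Q = 0.1011 VAR  (c) S = 0.1089 VA  (d) PF = 0.3722 (lagging)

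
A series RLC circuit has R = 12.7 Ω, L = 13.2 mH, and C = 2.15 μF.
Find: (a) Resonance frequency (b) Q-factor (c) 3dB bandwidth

Step 1 — Resonance: ω₀ = 1/√(LC) = 1/√(0.0132·2.15e-06) = 5936 rad/s.
Step 2 — f₀ = ω₀/(2π) = 944.7 Hz.
Step 3 — Series Q: Q = ω₀L/R = 5936·0.0132/12.7 = 6.17.
Step 4 — Bandwidth: Δω = ω₀/Q = 962.1 rad/s; BW = Δω/(2π) = 153.1 Hz.

(a) f₀ = 944.7 Hz  (b) Q = 6.17  (c) BW = 153.1 Hz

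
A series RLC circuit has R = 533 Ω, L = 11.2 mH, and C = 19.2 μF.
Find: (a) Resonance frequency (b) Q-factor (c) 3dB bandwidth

Step 1 — Resonance condition Im(Z)=0 gives ω₀ = 1/√(LC).
Step 2 — ω₀ = 1/√(0.0112·1.92e-05) = 2156 rad/s.
Step 3 — f₀ = ω₀/(2π) = 343.2 Hz.
Step 4 — Series Q: Q = ω₀L/R = 2156·0.0112/533 = 0.04531.
Step 5 — 3dB bandwidth: Δω = ω₀/Q = 4.759e+04 rad/s; BW = Δω/(2π) = 7574 Hz.

(a) f₀ = 343.2 Hz  (b) Q = 0.04531  (c) BW = 7574 Hz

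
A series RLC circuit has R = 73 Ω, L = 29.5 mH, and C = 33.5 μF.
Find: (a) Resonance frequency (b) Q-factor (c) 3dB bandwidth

Step 1 — Resonance: ω₀ = 1/√(LC) = 1/√(0.0295·3.35e-05) = 1006 rad/s.
Step 2 — f₀ = ω₀/(2π) = 160.1 Hz.
Step 3 — Series Q: Q = ω₀L/R = 1006·0.0295/73 = 0.4065.
Step 4 — Bandwidth: Δω = ω₀/Q = 2475 rad/s; BW = Δω/(2π) = 393.8 Hz.

(a) f₀ = 160.1 Hz  (b) Q = 0.4065  (c) BW = 393.8 Hz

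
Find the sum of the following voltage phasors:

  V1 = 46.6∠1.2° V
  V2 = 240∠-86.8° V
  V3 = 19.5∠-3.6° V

Step 1 — Convert each phasor to rectangular form:
  V1 = 46.6·(cos(1.2°) + j·sin(1.2°)) = 46.59 + j0.9759 V
  V2 = 240·(cos(-86.8°) + j·sin(-86.8°)) = 13.4 - j239.6 V
  V3 = 19.5·(cos(-3.6°) + j·sin(-3.6°)) = 19.46 - j1.224 V
Step 2 — Sum components: V_total = 79.45 - j239.9 V.
Step 3 — Convert to polar: |V_total| = 252.7 V, ∠V_total = -71.7°.

V_total = 252.7∠-71.7° V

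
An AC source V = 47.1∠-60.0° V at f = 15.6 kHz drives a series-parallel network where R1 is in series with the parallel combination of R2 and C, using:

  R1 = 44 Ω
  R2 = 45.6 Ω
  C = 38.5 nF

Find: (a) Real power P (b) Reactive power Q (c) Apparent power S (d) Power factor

Step 1 — Angular frequency: ω = 2π·f = 2π·1.56e+04 = 9.802e+04 rad/s.
Step 2 — Component impedances:
  R1: Z = R = 44 Ω
  R2: Z = R = 45.6 Ω
  C: Z = 1/(jωC) = -j/(ω·C) = 0 - j265 Ω
Step 3 — Parallel branch: R2 || C = 1/(1/R2 + 1/C) = 44.29 - j7.621 Ω.
Step 4 — Series with R1: Z_total = R1 + (R2 || C) = 88.29 - j7.621 Ω = 88.62∠-4.9° Ω.
Step 5 — Source phasor: V = 47.1∠-60.0° V = 23.55 - j40.79 V.
Step 6 — Current: I = V / Z = 0.3044 - j0.4357 A = 0.5315∠-55.1° A.
Step 7 — Complex power: S = V·I* = 24.94 - j2.153 VA.
Step 8 — Real power: P = Re(S) = 24.94 W.
Step 9 — Reactive power: Q = Im(S) = -2.153 VAR.
Step 10 — Apparent power: |S| = 25.03 VA.
Step 11 — Power factor: PF = P/|S| = 0.9963 (leading).

(a) P = 24.94 W  (b) Q = -2.153 VAR  (c) S = 25.03 VA  (d) PF = 0.9963 (leading)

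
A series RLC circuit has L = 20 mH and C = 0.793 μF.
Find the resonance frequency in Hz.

Step 1 — Resonance condition Im(Z)=0 gives ω₀ = 1/√(LC).
Step 2 — ω₀ = 1/√(0.02·7.93e-07) = 7941 rad/s.
Step 3 — f₀ = ω₀/(2π) = 1264 Hz.

f₀ = 1264 Hz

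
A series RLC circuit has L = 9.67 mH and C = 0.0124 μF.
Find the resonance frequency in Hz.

Step 1 — Resonance condition Im(Z)=0 gives ω₀ = 1/√(LC).
Step 2 — ω₀ = 1/√(0.00967·1.24e-08) = 9.132e+04 rad/s.
Step 3 — f₀ = ω₀/(2π) = 1.453e+04 Hz.

f₀ = 1.453e+04 Hz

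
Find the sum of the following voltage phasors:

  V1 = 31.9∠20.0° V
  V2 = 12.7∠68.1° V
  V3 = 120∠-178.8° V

Step 1 — Convert each phasor to rectangular form:
  V1 = 31.9·(cos(20.0°) + j·sin(20.0°)) = 29.98 + j10.91 V
  V2 = 12.7·(cos(68.1°) + j·sin(68.1°)) = 4.737 + j11.78 V
  V3 = 120·(cos(-178.8°) + j·sin(-178.8°)) = -120 - j2.513 V
Step 2 — Sum components: V_total = -85.26 + j20.18 V.
Step 3 — Convert to polar: |V_total| = 87.62 V, ∠V_total = 166.7°.

V_total = 87.62∠166.7° V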